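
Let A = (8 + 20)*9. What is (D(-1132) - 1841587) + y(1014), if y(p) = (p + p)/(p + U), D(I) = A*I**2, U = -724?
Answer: 46556203859/145 ≈ 3.2108e+8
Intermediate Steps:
A = 252 (A = 28*9 = 252)
D(I) = 252*I**2
y(p) = 2*p/(-724 + p) (y(p) = (p + p)/(p - 724) = (2*p)/(-724 + p) = 2*p/(-724 + p))
(D(-1132) - 1841587) + y(1014) = (252*(-1132)**2 - 1841587) + 2*1014/(-724 + 1014) = (252*1281424 - 1841587) + 2*1014/290 = (322918848 - 1841587) + 2*1014*(1/290) = 321077261 + 1014/145 = 46556203859/145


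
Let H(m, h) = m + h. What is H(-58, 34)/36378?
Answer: -4/6063 ≈ -0.00065974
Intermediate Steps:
H(m, h) = h + m
H(-58, 34)/36378 = (34 - 58)/36378 = -24*1/36378 = -4/6063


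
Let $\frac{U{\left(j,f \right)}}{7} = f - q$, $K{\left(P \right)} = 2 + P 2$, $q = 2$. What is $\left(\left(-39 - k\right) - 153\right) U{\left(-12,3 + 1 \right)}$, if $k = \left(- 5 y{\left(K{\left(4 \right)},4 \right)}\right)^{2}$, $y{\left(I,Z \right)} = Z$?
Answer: $-8288$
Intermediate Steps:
$K{\left(P \right)} = 2 + 2 P$
$U{\left(j,f \right)} = -14 + 7 f$ ($U{\left(j,f \right)} = 7 \left(f - 2\right) = 7 \left(-2 + f\right) = -14 + 7 f$)
$k = 400$ ($k = \left(\left(-5\right) 4\right)^{2} = \left(-20\right)^{2} = 400$)
$\left(\left(-39 - k\right) - 153\right) U{\left(-12,3 + 1 \right)} = \left(\left(-39 - 400\right) - 153\right) \left(-14 + 7 \left(3 + 1\right)\right) = \left(\left(-39 - 400\right) - 153\right) \left(-14 + 7 \cdot 4\right) = \left(-439 - 153\right) \left(-14 + 28\right) = \left(-592\right) 14 = -8288$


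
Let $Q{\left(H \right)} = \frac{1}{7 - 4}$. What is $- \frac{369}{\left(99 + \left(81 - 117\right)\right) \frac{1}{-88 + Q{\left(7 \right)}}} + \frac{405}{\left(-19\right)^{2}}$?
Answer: $\frac{3901168}{7581} \approx 514.6$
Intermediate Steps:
$Q{\left(H \right)} = \frac{1}{3}$
$- \frac{369}{\left(99 + \left(81 - 117\right)\right) \frac{1}{-88 + Q{\left(7 \right)}}} + \frac{405}{\left(-19\right)^{2}} = - \frac{369}{\left(99 + \left(81 - 117\right)\right) \frac{1}{-88 + \frac{1}{3}}} + \frac{405}{\left(-19\right)^{2}} = - \frac{369}{\left(99 - 36\right) \frac{1}{- \frac{263}{3}}} + \frac{405}{361} = - \frac{369}{63 \left(- \frac{3}{263}\right)} + 405 \cdot \frac{1}{361} = - \frac{369}{- \frac{189}{263}} + \frac{405}{361} = \left(-369\right) \left(- \frac{263}{189}\right) + \frac{405}{361} = \frac{10783}{21} + \frac{405}{361} = \frac{3901168}{7581}$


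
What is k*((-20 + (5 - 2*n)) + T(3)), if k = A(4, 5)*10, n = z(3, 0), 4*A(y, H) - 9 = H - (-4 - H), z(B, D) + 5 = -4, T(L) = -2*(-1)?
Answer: 575/2 ≈ 287.50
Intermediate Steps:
T(L) = 2
z(B, D) = -9 (z(B, D) = -5 - 4 = -9)
A(y, H) = 13/4 + H/2 (A(y, H) = 9/4 + (H - (-4 - H))/4 = 9/4 + (H + (4 + H))/4 = 9/4 + (4 + 2*H)/4 = 9/4 + (1 + H/2) = 13/4 + H/2)
n = -9
k = 115/2 (k = (13/4 + (½)*5)*10 = (13/4 + 5/2)*10 = (23/4)*10 = 115/2 ≈ 57.500)
k*((-20 + (5 - 2*n)) + T(3)) = 115*((-20 + (5 - 2*(-9))) + 2)/2 = 115*((-20 + (5 + 18)) + 2)/2 = 115*((-20 + 23) + 2)/2 = 115*(3 + 2)/2 = (115/2)*5 = 575/2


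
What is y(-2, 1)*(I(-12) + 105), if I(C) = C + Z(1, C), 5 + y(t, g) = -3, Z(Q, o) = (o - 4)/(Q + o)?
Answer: -8312/11 ≈ -755.64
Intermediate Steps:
Z(Q, o) = (-4 + o)/(Q + o)
y(t, g) = -8 (y(t, g) = -5 - 3 = -8)
I(C) = C + (-4 + C)/(1 + C)
y(-2, 1)*(I(-12) + 105) = -8*((-4 - 12 - 12*(1 - 12))/(1 - 12) + 105) = -8*((-4 - 12 - 12*(-11))/(-11) + 105) = -8*(-(-4 - 12 + 132)/11 + 105) = -8*(-1/11*116 + 105) = -8*(-116/11 + 105) = -8*1039/11 = -8312/11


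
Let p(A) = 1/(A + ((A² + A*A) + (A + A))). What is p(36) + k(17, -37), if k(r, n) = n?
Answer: -99899/2700 ≈ -37.000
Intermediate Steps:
p(A) = 1/(2*A² + 3*A) (p(A) = 1/(A + ((A² + A²) + 2*A)) = 1/(A + (2*A² + 2*A)) = 1/(A + (2*A + 2*A²)) = 1/(2*A² + 3*A))
p(36) + k(17, -37) = 1/(36*(3 + 2*36)) - 37 = 1/(36*(3 + 72)) - 37 = (1/36)/75 - 37 = (1/36)*(1/75) - 37 = 1/2700 - 37 = -99899/2700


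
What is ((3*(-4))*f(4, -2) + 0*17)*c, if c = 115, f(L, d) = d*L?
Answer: 11040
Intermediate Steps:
f(L, d) = L*d
((3*(-4))*f(4, -2) + 0*17)*c = ((3*(-4))*(4*(-2)) + 0*17)*115 = (-12*(-8) + 0)*115 = (96 + 0)*115 = 96*115 = 11040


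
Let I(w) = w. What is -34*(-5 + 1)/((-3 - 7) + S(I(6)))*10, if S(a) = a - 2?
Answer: -680/3 ≈ -226.67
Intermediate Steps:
S(a) = -2 + a
-34*(-5 + 1)/((-3 - 7) + S(I(6)))*10 = -34*(-5 + 1)/((-3 - 7) + (-2 + 6))*10 = -(-136)/(-10 + 4)*10 = -(-136)/(-6)*10 = -(-136)*(-1)/6*10 = -34*2/3*10 = -68/3*10 = -680/3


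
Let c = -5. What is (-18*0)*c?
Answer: 0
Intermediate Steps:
(-18*0)*c = -18*0*(-5) = 0*(-5) = 0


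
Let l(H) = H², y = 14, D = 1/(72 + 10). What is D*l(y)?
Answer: 98/41 ≈ 2.3902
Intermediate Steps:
D = 1/82 ≈ 0.012195
D*l(y) = (1/82)*14² = (1/82)*196 = 98/41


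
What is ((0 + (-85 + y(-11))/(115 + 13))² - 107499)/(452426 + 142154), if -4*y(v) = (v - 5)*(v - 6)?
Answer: -1761240207/9741598720 ≈ -0.18080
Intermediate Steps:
y(v) = -(-6 + v)*(-5 + v)/4 (y(v) = -(v - 5)*(v - 6)/4 = -(-5 + v)*(-6 + v)/4 = -(-6 + v)*(-5 + v)/4)
((0 + (-85 + y(-11))/(115 + 13))² - 107499)/(452426 + 142154) = ((0 + (-85 + (-15/2 - ¼*(-11)² + (11/4)*(-11)))/(115 + 13))² - 107499)/(452426 + 142154) = ((0 + (-85 + (-15/2 - ¼*121 - 121/4))/128)² - 107499)/594580 = ((0 + (-85 + (-15/2 - 121/4 - 121/4))*(1/128))² - 107499)*(1/594580) = ((0 + (-85 - 68)*(1/128))² - 107499)*(1/594580) = ((0 - 153*1/128)² - 107499)*(1/594580) = ((0 - 153/128)² - 107499)*(1/594580) = ((-153/128)² - 107499)*(1/594580) = (23409/16384 - 107499)*(1/594580) = -1761240207/16384*1/594580 = -1761240207/9741598720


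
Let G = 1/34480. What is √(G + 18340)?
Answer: √1362742698155/8620 ≈ 135.43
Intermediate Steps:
G = 1/34480 ≈ 2.9002e-5
√(G + 18340) = √(1/34480 + 18340) = √(632363201/34480) = √1362742698155/8620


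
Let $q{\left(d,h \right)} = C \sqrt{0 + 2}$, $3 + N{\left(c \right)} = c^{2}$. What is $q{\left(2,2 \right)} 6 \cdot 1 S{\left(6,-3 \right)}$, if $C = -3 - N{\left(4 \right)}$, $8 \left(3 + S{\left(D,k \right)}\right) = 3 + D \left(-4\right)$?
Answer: $540 \sqrt{2} \approx 763.68$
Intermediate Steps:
$N{\left(c \right)} = -3 + c^{2}$
$S{\left(D,k \right)} = - \frac{21}{8} - \frac{D}{2}$ ($S{\left(D,k \right)} = -3 + \frac{3 + D \left(-4\right)}{8} = -3 + \frac{3 - 4 D}{8} = -3 - \left(- \frac{3}{8} + \frac{D}{2}\right) = - \frac{21}{8} - \frac{D}{2}$)
$C = -16$ ($C = -3 - \left(-3 + 4^{2}\right) = -3 - \left(-3 + 16\right) = -3 - 13 = -16$)
$q{\left(d,h \right)} = - 16 \sqrt{2}$ ($q{\left(d,h \right)} = - 16 \sqrt{0 + 2} = - 16 \sqrt{2}$)
$q{\left(2,2 \right)} 6 \cdot 1 S{\left(6,-3 \right)} = - 16 \sqrt{2} \cdot 6 \cdot 1 \left(- \frac{21}{8} - 3\right) = - 16 \sqrt{2} \cdot 6 \left(- \frac{21}{8} - 3\right) = - 96 \sqrt{2} \left(- \frac{45}{8}\right) = 540 \sqrt{2}$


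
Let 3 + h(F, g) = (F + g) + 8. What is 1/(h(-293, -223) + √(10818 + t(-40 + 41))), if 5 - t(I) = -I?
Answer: -511/250297 - 2*√2706/250297 ≈ -0.0024572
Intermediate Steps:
t(I) = 5 + I (t(I) = 5 - (-1)*I = 5 + I)
h(F, g) = 5 + F + g (h(F, g) = -3 + ((F + g) + 8) = -3 + (8 + F + g) = 5 + F + g)
1/(h(-293, -223) + √(10818 + t(-40 + 41))) = 1/((5 - 293 - 223) + √(10818 + (5 + (-40 + 41)))) = 1/(-511 + √(10818 + (5 + 1))) = 1/(-511 + √(10818 + 6)) = 1/(-511 + √10824) = 1/(-511 + 2*√2706)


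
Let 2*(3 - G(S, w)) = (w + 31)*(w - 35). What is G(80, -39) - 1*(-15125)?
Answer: 14832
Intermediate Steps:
G(S, w) = 3 - (-35 + w)*(31 + w)/2 (G(S, w) = 3 - (w + 31)*(w - 35)/2 = 3 - (31 + w)*(-35 + w)/2 = 3 - (-35 + w)*(31 + w)/2)
G(80, -39) - 1*(-15125) = (1091/2 + 2*(-39) - 1/2*(-39)**2) - 1*(-15125) = (1091/2 - 78 - 1/2*1521) + 15125 = (1091/2 - 78 - 1521/2) + 15125 = -293 + 15125 = 14832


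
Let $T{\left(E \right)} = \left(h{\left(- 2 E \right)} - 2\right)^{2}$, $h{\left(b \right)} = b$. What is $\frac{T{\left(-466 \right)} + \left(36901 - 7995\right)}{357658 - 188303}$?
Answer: $\frac{893806}{169355} \approx 5.2777$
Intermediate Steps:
$T{\left(E \right)} = \left(-2 - 2 E\right)^{2}$ ($T{\left(E \right)} = \left(- 2 E - 2\right)^{2} = \left(-2 - 2 E\right)^{2}$)
$\frac{T{\left(-466 \right)} + \left(36901 - 7995\right)}{357658 - 188303} = \frac{4 \left(1 - 466\right)^{2} + \left(36901 - 7995\right)}{357658 - 188303} = \frac{4 \left(-465\right)^{2} + \left(36901 - 7995\right)}{169355} = \left(4 \cdot 216225 + 28906\right) \frac{1}{169355} = \left(864900 + 28906\right) \frac{1}{169355} = 893806 \cdot \frac{1}{169355} = \frac{893806}{169355}$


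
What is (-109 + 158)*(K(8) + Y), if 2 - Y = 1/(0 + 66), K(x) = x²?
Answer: 213395/66 ≈ 3233.3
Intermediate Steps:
Y = 131/66 (Y = 2 - 1/(0 + 66) = 2 - 1/66 = 131/66 ≈ 1.9848)
(-109 + 158)*(K(8) + Y) = (-109 + 158)*(8² + 131/66) = 49*(64 + 131/66) = 49*(4355/66) = 213395/66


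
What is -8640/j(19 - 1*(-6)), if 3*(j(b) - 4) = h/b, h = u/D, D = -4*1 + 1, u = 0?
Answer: -2160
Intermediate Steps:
D = -3 (D = -4 + 1 = -3)
h = 0 (h = 0/(-3) = 0*(-1/3) = 0)
j(b) = 4 (j(b) = 4 + (0/b)/3 = 4 + (1/3)*0 = 4 + 0 = 4)
-8640/j(19 - 1*(-6)) = -8640/4 = -8640*1/4 = -2160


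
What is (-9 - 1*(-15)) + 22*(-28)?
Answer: -610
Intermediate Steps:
(-9 - 1*(-15)) + 22*(-28) = (-9 + 15) - 616 = 6 - 616 = -610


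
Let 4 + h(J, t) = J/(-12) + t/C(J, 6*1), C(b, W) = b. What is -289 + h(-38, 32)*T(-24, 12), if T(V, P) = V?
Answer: -4727/19 ≈ -248.79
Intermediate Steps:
h(J, t) = -4 - J/12 + t/J (h(J, t) = -4 + (J/(-12) + t/J) = -4 + (J*(-1/12) + t/J) = -4 + (-J/12 + t/J) = -4 - J/12 + t/J)
-289 + h(-38, 32)*T(-24, 12) = -289 + (-4 - 1/12*(-38) + 32/(-38))*(-24) = -289 + (-4 + 19/6 + 32*(-1/38))*(-24) = -289 + (-4 + 19/6 - 16/19)*(-24) = -289 - 191/114*(-24) = -289 + 764/19 = -4727/19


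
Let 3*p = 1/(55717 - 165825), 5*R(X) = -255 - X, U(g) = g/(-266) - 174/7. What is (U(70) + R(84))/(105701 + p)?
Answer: -20411380608/23218858786795 ≈ -0.00087909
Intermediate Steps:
U(g) = -174/7 - g/266 (U(g) = g*(-1/266) - 174*⅐ = -g/266 - 174/7 = -174/7 - g/266)
R(X) = -51 - X/5 (R(X) = (-255 - X)/5 = -51 - X/5)
p = -1/330324 (p = 1/(3*(55717 - 165825)) = (⅓)/(-110108) = (⅓)*(-1/110108) = -1/330324 ≈ -3.0273e-6)
(U(70) + R(84))/(105701 + p) = ((-174/7 - 1/266*70) + (-51 - ⅕*84))/(105701 - 1/330324) = ((-174/7 - 5/19) + (-51 - 84/5))/(34915577123/330324) = (-3341/133 - 339/5)*(330324/34915577123) = -61792/665*330324/34915577123 = -20411380608/23218858786795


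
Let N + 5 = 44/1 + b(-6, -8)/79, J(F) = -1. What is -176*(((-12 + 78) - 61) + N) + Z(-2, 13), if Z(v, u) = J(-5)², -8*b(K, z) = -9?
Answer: -611895/79 ≈ -7745.5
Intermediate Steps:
b(K, z) = 9/8 (b(K, z) = -⅛*(-9) = 9/8)
Z(v, u) = 1 (Z(v, u) = (-1)² = 1)
N = 24657/632 (N = -5 + (44/1 + (9/8)/79) = -5 + (44*1 + (9/8)*(1/79)) = -5 + (44 + 9/632) = -5 + 27817/632 = 24657/632 ≈ 39.014)
-176*(((-12 + 78) - 61) + N) + Z(-2, 13) = -176*(((-12 + 78) - 61) + 24657/632) + 1 = -176*((66 - 61) + 24657/632) + 1 = -176*(5 + 24657/632) + 1 = -176*27817/632 + 1 = -611974/79 + 1 = -611895/79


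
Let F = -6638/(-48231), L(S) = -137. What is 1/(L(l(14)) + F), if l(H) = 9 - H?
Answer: -48231/6601009 ≈ -0.0073066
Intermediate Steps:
F = 6638/48231 (F = -6638*(-1/48231) = 6638/48231 ≈ 0.13763)
1/(L(l(14)) + F) = 1/(-137 + 6638/48231) = 1/(-6601009/48231) = -48231/6601009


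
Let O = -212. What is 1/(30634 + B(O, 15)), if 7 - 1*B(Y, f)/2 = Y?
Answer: 1/31072 ≈ 3.2183e-5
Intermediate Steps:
B(Y, f) = 14 - 2*Y
1/(30634 + B(O, 15)) = 1/(30634 + (14 - 2*(-212))) = 1/(30634 + (14 + 424)) = 1/(30634 + 438) = 1/31072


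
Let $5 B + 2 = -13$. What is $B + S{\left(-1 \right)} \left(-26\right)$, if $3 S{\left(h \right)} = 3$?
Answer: $-29$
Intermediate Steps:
$B = -3$ ($B = - \frac{2}{5} + \frac{1}{5} \left(-13\right) = - \frac{2}{5} - \frac{13}{5} = -3$)
$S{\left(h \right)} = 1$ ($S{\left(h \right)} = \frac{1}{3} \cdot 3 = 1$)
$B + S{\left(-1 \right)} \left(-26\right) = -3 + 1 \left(-26\right) = -3 - 26 = -29$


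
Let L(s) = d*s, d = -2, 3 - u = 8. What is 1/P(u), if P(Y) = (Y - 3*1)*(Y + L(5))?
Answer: 1/120 ≈ 0.0083333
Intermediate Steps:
u = -5 (u = 3 - 1*8 = 3 - 8 = -5)
L(s) = -2*s
P(Y) = (-10 + Y)*(-3 + Y) (P(Y) = (Y - 3*1)*(Y - 2*5) = (Y - 3)*(Y - 10) = (-3 + Y)*(-10 + Y) = (-10 + Y)*(-3 + Y))
1/P(u) = 1/(30 + (-5)**2 - 13*(-5)) = 1/(30 + 25 + 65) = 1/120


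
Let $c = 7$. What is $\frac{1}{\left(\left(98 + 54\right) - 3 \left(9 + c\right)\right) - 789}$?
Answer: $- \frac{1}{685} \approx -0.0014599$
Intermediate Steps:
$\frac{1}{\left(\left(98 + 54\right) - 3 \left(9 + c\right)\right) - 789} = \frac{1}{\left(\left(98 + 54\right) - 3 \left(9 + 7\right)\right) - 789} = \frac{1}{\left(152 - 48\right) - 789} = \frac{1}{104 - 789} = \frac{1}{-685} = - \frac{1}{685}$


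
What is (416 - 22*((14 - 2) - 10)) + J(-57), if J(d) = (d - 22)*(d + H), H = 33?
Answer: 2268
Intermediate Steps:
J(d) = (-22 + d)*(33 + d) (J(d) = (d - 22)*(d + 33) = (-22 + d)*(33 + d))
(416 - 22*((14 - 2) - 10)) + J(-57) = (416 - 22*((14 - 2) - 10)) + (-726 + (-57)² + 11*(-57)) = (416 - 22*(12 - 10)) + (-726 + 3249 - 627) = (416 - 22*2) + 1896 = (416 - 44) + 1896 = 372 + 1896 = 2268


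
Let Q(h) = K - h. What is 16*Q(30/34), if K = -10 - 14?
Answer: -6768/17 ≈ -398.12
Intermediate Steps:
K = -24
Q(h) = -24 - h
16*Q(30/34) = 16*(-24 - 30/34) = 16*(-24 - 1*15/17) = 16*(-24 - 15/17) = 16*(-423/17) = -6768/17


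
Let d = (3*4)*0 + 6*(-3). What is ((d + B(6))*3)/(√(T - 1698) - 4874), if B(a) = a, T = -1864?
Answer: 87732/11879719 + 18*I*√3562/11879719 ≈ 0.007385 + 9.043e-5*I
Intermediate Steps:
d = -18 (d = 12*0 - 18 = 0 - 18 = -18)
((d + B(6))*3)/(√(T - 1698) - 4874) = ((-18 + 6)*3)/(√(-1864 - 1698) - 4874) = (-12*3)/(√(-3562) - 4874) = -36/(I*√3562 - 4874) = -36/(-4874 + I*√3562)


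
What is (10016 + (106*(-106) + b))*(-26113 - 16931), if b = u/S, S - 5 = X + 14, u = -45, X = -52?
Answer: 577004820/11 ≈ 5.2455e+7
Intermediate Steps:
S = -33 (S = 5 + (-52 + 14) = 5 - 38 = -33)
b = 15/11 (b = -45/(-33) = -45*(-1/33) = 15/11 ≈ 1.3636)
(10016 + (106*(-106) + b))*(-26113 - 16931) = (10016 + (106*(-106) + 15/11))*(-26113 - 16931) = (10016 + (-11236 + 15/11))*(-43044) = (10016 - 123581/11)*(-43044) = -13405/11*(-43044) = 577004820/11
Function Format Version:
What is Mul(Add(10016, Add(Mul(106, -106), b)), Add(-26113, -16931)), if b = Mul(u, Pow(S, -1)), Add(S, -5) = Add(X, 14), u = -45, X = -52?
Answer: Rational(577004820, 11) ≈ 5.2455e+7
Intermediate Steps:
S = -33 (S = Add(5, Add(-52, 14)) = Add(5, -38) = -33)
b = Rational(15, 11) (b = Mul(-45, Pow(-33, -1)) = Mul(-45, Rational(-1, 33)) = Rational(15, 11) ≈ 1.3636)
Mul(Add(10016, Add(Mul(106, -106), b)), Add(-26113, -16931)) = Mul(Add(10016, Add(Mul(106, -106), Rational(15, 11))), Add(-26113, -16931)) = Mul(Add(10016, Add(-11236, Rational(15, 11))), -43044) = Mul(Add(10016, Rational(-123581, 11)), -43044) = Mul(Rational(-13405, 11), -43044) = Rational(577004820, 11)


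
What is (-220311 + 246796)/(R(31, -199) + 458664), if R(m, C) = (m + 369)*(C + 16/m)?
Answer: 821035/11757384 ≈ 0.069831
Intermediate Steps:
R(m, C) = (369 + m)*(C + 16/m)
(-220311 + 246796)/(R(31, -199) + 458664) = (-220311 + 246796)/((16 + 369*(-199) + 5904/31 - 199*31) + 458664) = 26485/((16 - 73431 + 5904*(1/31) - 6169) + 458664) = 26485/((16 - 73431 + 5904/31 - 6169) + 458664) = 26485/(-2461200/31 + 458664) = 26485/(11757384/31) = 26485*(31/11757384) = 821035/11757384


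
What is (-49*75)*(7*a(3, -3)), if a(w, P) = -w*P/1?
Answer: -231525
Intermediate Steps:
a(w, P) = -P*w
(-49*75)*(7*a(3, -3)) = (-49*75)*(7*(-1*(-3)*3)) = -25725*9 = -3675*63 = -231525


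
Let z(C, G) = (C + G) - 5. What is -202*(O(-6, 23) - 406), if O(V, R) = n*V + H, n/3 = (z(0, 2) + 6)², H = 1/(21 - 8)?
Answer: 1491366/13 ≈ 1.1472e+5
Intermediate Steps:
z(C, G) = -5 + C + G
H = 1/13 ≈ 0.076923
n = 27 (n = 3*((-5 + 0 + 2) + 6)² = 3*(-3 + 6)² = 3*3² = 3*9 = 27)
O(V, R) = 1/13 + 27*V (O(V, R) = 27*V + 1/13 = 1/13 + 27*V)
-202*(O(-6, 23) - 406) = -202*((1/13 + 27*(-6)) - 406) = -202*((1/13 - 162) - 406) = -202*(-2105/13 - 406) = -202*(-7383/13) = 1491366/13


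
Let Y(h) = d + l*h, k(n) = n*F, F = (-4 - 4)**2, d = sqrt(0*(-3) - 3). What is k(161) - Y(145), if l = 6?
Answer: 9434 - I*sqrt(3) ≈ 9434.0 - 1.732*I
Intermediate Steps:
d = I*sqrt(3) (d = sqrt(0 - 3) = sqrt(-3) = I*sqrt(3) ≈ 1.732*I)
F = 64 (F = (-8)**2 = 64)
k(n) = 64*n (k(n) = n*64 = 64*n)
Y(h) = 6*h + I*sqrt(3) (Y(h) = I*sqrt(3) + 6*h = 6*h + I*sqrt(3))
k(161) - Y(145) = 64*161 - (6*145 + I*sqrt(3)) = 10304 - (870 + I*sqrt(3)) = 10304 + (-870 - I*sqrt(3)) = 9434 - I*sqrt(3)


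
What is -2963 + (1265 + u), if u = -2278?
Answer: -3976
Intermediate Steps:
-2963 + (1265 + u) = -2963 + (1265 - 2278) = -2963 - 1013 = -3976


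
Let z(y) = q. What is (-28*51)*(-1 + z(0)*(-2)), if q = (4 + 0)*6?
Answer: 69972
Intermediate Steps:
q = 24 (q = 4*6 = 24)
z(y) = 24
(-28*51)*(-1 + z(0)*(-2)) = (-28*51)*(-1 + 24*(-2)) = -1428*(-1 - 48) = -1428*(-49) = 69972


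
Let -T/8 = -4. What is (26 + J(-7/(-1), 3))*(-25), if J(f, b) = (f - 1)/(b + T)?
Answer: -4580/7 ≈ -654.29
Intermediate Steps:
T = 32 (T = -8*(-4) = 32)
J(f, b) = (-1 + f)/(32 + b) (J(f, b) = (f - 1)/(b + 32) = (-1 + f)/(32 + b))
(26 + J(-7/(-1), 3))*(-25) = (26 + (-1 - 7/(-1))/(32 + 3))*(-25) = (26 + (-1 - 7*(-1))/35)*(-25) = (26 + (-1 + 7)/35)*(-25) = (26 + (1/35)*6)*(-25) = (26 + 6/35)*(-25) = (916/35)*(-25) = -4580/7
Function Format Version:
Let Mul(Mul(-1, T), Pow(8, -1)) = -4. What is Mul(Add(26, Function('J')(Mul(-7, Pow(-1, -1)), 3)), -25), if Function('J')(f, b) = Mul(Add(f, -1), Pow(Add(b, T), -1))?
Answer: Rational(-4580, 7) ≈ -654.29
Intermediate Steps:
T = 32 (T = Mul(-8, -4) = 32)
Function('J')(f, b) = Mul(Pow(Add(32, b), -1), Add(-1, f)) (Function('J')(f, b) = Mul(Add(f, -1), Pow(Add(b, 32), -1)) = Mul(Add(-1, f), Pow(Add(32, b), -1)) = Mul(Pow(Add(32, b), -1), Add(-1, f)))
Mul(Add(26, Function('J')(Mul(-7, Pow(-1, -1)), 3)), -25) = Mul(Add(26, Mul(Pow(Add(32, 3), -1), Add(-1, Mul(-7, Pow(-1, -1))))), -25) = Mul(Add(26, Mul(Pow(35, -1), Add(-1, Mul(-7, -1)))), -25) = Mul(Add(26, Mul(Rational(1, 35), Add(-1, 7))), -25) = Mul(Add(26, Mul(Rational(1, 35), 6)), -25) = Mul(Add(26, Rational(6, 35)), -25) = Mul(Rational(916, 35), -25) = Rational(-4580, 7)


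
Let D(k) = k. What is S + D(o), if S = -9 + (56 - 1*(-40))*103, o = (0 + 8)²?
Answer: 9943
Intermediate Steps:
o = 64 (o = 8² = 64)
S = 9879 (S = -9 + (56 + 40)*103 = -9 + 96*103 = -9 + 9888 = 9879)
S + D(o) = 9879 + 64 = 9943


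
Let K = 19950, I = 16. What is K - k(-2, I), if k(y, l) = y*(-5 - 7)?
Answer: 19926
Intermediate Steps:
k(y, l) = -12*y (k(y, l) = y*(-12) = -12*y)
K - k(-2, I) = 19950 - (-12)*(-2) = 19950 - 1*24 = 19950 - 24 = 19926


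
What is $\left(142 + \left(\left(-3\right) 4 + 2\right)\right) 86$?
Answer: $11352$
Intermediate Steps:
$\left(142 + \left(\left(-3\right) 4 + 2\right)\right) 86 = \left(142 + \left(-12 + 2\right)\right) 86 = \left(142 - 10\right) 86 = 132 \cdot 86 = 11352$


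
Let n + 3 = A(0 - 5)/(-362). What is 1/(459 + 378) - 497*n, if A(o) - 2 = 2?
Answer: 226714186/151497 ≈ 1496.5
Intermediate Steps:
A(o) = 4 (A(o) = 2 + 2 = 4)
n = -545/181 (n = -3 + 4/(-362) = -3 + 4*(-1/362) = -3 - 2/181 = -545/181 ≈ -3.0111)
1/(459 + 378) - 497*n = 1/(459 + 378) - 497*(-545/181) = 1/837 + 270865/181 = 226714186/151497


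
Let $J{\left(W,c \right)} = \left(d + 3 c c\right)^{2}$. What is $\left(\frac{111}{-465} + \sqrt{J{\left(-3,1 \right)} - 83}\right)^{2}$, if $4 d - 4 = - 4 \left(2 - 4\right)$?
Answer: $\frac{\left(37 - 155 i \sqrt{47}\right)^{2}}{24025} \approx -46.943 - 3.273 i$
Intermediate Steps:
$d = 3$ ($d = 1 + \frac{\left(-4\right) \left(2 - 4\right)}{4} = 1 + \frac{\left(-4\right) \left(-2\right)}{4} = 1 + \frac{1}{4} \cdot 8 = 1 + 2 = 3$)
$J{\left(W,c \right)} = \left(3 + 3 c^{2}\right)^{2}$ ($J{\left(W,c \right)} = \left(3 + 3 c c\right)^{2} = \left(3 + 3 c^{2}\right)^{2}$)
$\left(\frac{111}{-465} + \sqrt{J{\left(-3,1 \right)} - 83}\right)^{2} = \left(\frac{111}{-465} + \sqrt{9 \left(1 + 1^{2}\right)^{2} - 83}\right)^{2} = \left(111 \left(- \frac{1}{465}\right) + \sqrt{9 \left(1 + 1\right)^{2} - 83}\right)^{2} = \left(- \frac{37}{155} + \sqrt{9 \cdot 2^{2} - 83}\right)^{2} = \left(- \frac{37}{155} + \sqrt{9 \cdot 4 - 83}\right)^{2} = \left(- \frac{37}{155} + \sqrt{36 - 83}\right)^{2} = \left(- \frac{37}{155} + \sqrt{-47}\right)^{2} = \left(- \frac{37}{155} + i \sqrt{47}\right)^{2}$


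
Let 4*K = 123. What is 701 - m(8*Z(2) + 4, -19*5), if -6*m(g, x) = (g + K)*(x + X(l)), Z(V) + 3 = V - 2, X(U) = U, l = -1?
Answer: 529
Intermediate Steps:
K = 123/4 (K = (¼)*123 = 123/4 ≈ 30.750)
Z(V) = -5 + V (Z(V) = -3 + (V - 2) = -3 + (-2 + V) = -5 + V)
m(g, x) = -(-1 + x)*(123/4 + g)/6 (m(g, x) = -(g + 123/4)*(x - 1)/6 = -(123/4 + g)*(-1 + x)/6 = -(-1 + x)*(123/4 + g)/6)
701 - m(8*Z(2) + 4, -19*5) = 701 - (41/8 - (-779)*5/8 + (8*(-5 + 2) + 4)/6 - (8*(-5 + 2) + 4)*(-19*5)/6) = 701 - (41/8 - 41/8*(-95) + (8*(-3) + 4)/6 - ⅙*(8*(-3) + 4)*(-95)) = 701 - (41/8 + 3895/8 + (-24 + 4)/6 - ⅙*(-24 + 4)*(-95)) = 701 - (41/8 + 3895/8 + (⅙)*(-20) - ⅙*(-20)*(-95)) = 701 - (41/8 + 3895/8 - 10/3 - 950/3) = 701 - 1*172 = 701 - 172 = 529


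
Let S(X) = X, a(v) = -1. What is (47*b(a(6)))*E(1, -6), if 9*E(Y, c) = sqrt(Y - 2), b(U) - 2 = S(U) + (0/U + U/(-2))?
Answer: 47*I/6 ≈ 7.8333*I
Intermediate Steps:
b(U) = 2 + U/2 (b(U) = 2 + (U + (0/U + U/(-2))) = 2 + (U + (0 + U*(-1/2))) = 2 + (U + (0 - U/2)) = 2 + (U - U/2) = 2 + U/2)
E(Y, c) = sqrt(-2 + Y)/9 (E(Y, c) = sqrt(Y - 2)/9 = sqrt(-2 + Y)/9)
(47*b(a(6)))*E(1, -6) = (47*(2 + (1/2)*(-1)))*(sqrt(-2 + 1)/9) = (47*(2 - 1/2))*(sqrt(-1)/9) = (47*(3/2))*(I/9) = 141*(I/9)/2 = 47*I/6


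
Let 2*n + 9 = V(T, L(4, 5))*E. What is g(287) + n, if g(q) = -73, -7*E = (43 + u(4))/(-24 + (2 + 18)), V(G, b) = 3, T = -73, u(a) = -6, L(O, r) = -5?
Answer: -4229/56 ≈ -75.518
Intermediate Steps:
E = 37/28 (E = -(43 - 6)/(7*(-24 + (2 + 18))) = -37/(7*(-24 + 20)) = -37/(7*(-4)) = -37*(-1)/(7*4) = -1/7*(-37/4) = 37/28 ≈ 1.3214)
n = -141/56 (n = -9/2 + (3*(37/28))/2 = -9/2 + (1/2)*(111/28) = -9/2 + 111/56 = -141/56 ≈ -2.5179)
g(287) + n = -73 - 141/56 = -4229/56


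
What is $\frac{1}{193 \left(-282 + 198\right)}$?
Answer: $- \frac{1}{16212} \approx -6.1683 \cdot 10^{-5}$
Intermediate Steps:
$\frac{1}{193 \left(-282 + 198\right)} = \frac{1}{193 \left(-84\right)} = \frac{1}{-16212} = - \frac{1}{16212}$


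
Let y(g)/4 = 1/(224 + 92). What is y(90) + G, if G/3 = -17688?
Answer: -4192055/79 ≈ -53064.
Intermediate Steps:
G = -53064 (G = 3*(-17688) = -53064)
y(g) = 1/79 (y(g) = 4/(224 + 92) = 4/316 = 4*(1/316) = 1/79)
y(90) + G = 1/79 - 53064 = -4192055/79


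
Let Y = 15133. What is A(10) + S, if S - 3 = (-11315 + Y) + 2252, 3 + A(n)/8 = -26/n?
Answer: 30141/5 ≈ 6028.2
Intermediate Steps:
A(n) = -24 - 208/n (A(n) = -24 + 8*(-26/n) = -24 - 208/n)
S = 6073 (S = 3 + ((-11315 + 15133) + 2252) = 3 + (3818 + 2252) = 3 + 6070 = 6073)
A(10) + S = (-24 - 208/10) + 6073 = (-24 - 208*⅒) + 6073 = (-24 - 104/5) + 6073 = -224/5 + 6073 = 30141/5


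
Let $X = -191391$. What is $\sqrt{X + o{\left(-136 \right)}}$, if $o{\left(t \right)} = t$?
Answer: $i \sqrt{191527} \approx 437.64 i$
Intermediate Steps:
$\sqrt{X + o{\left(-136 \right)}} = \sqrt{-191391 - 136} = \sqrt{-191527} = i \sqrt{191527}$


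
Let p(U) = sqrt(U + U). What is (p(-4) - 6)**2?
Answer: 28 - 24*I*sqrt(2) ≈ 28.0 - 33.941*I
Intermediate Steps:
p(U) = sqrt(2)*sqrt(U) (p(U) = sqrt(2*U) = sqrt(2)*sqrt(U))
(p(-4) - 6)**2 = (sqrt(2)*sqrt(-4) - 6)**2 = (sqrt(2)*(2*I) - 6)**2 = (2*I*sqrt(2) - 6)**2 = (-6 + 2*I*sqrt(2))**2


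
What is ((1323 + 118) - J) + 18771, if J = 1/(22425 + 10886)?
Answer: 673281931/33311 ≈ 20212.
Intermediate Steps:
J = 1/33311 ≈ 3.0020e-5
((1323 + 118) - J) + 18771 = ((1323 + 118) - 1*1/33311) + 18771 = (1441 - 1/33311) + 18771 = 48001150/33311 + 18771 = 673281931/33311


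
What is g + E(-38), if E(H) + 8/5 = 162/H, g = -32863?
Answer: -3122542/95 ≈ -32869.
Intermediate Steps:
E(H) = -8/5 + 162/H
g + E(-38) = -32863 + (-8/5 + 162/(-38)) = -32863 + (-8/5 + 162*(-1/38)) = -32863 + (-8/5 - 81/19) = -32863 - 557/95 = -3122542/95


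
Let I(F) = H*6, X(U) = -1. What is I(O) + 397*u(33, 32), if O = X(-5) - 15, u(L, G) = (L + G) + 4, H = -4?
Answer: 27369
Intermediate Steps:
u(L, G) = 4 + G + L (u(L, G) = (G + L) + 4 = 4 + G + L)
O = -16 (O = -1 - 15 = -16)
I(F) = -24 (I(F) = -4*6 = -24)
I(O) + 397*u(33, 32) = -24 + 397*(4 + 32 + 33) = -24 + 397*69 = -24 + 27393 = 27369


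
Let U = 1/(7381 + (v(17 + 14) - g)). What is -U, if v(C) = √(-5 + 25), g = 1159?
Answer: -3111/19356632 + √5/19356632 ≈ -0.00016060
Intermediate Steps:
v(C) = 2*√5 (v(C) = √20 = 2*√5)
U = 1/(6222 + 2*√5) (U = 1/(7381 + (2*√5 - 1*1159)) = 1/(7381 + (2*√5 - 1159)) = 1/(7381 + (-1159 + 2*√5)) = 1/(6222 + 2*√5) ≈ 0.00016060)
-U = -(3111/19356632 - √5/19356632) = -3111/19356632 + √5/19356632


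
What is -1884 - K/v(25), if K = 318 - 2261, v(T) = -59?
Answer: -113099/59 ≈ -1916.9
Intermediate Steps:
K = -1943
-1884 - K/v(25) = -1884 - (-1943)/(-59) = -1884 - (-1943)*(-1)/59 = -1884 - 1*1943/59 = -1884 - 1943/59 = -113099/59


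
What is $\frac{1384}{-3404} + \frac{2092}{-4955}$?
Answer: $- \frac{3494722}{4216705} \approx -0.82878$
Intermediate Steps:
$\frac{1384}{-3404} + \frac{2092}{-4955} = 1384 \left(- \frac{1}{3404}\right) + 2092 \left(- \frac{1}{4955}\right) = - \frac{346}{851} - \frac{2092}{4955} = - \frac{3494722}{4216705}$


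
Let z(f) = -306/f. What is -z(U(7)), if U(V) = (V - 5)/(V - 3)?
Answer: 612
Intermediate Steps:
U(V) = (-5 + V)/(-3 + V)
-z(U(7)) = -(-306)/((-5 + 7)/(-3 + 7)) = -(-306)/(2/4) = -(-306)/((1/4)*2) = -(-306)/1/2 = -(-306)*2 = -1*(-612) = 612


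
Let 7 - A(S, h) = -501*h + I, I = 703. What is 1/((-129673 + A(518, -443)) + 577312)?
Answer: 1/225000 ≈ 4.4444e-6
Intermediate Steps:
A(S, h) = -696 + 501*h (A(S, h) = 7 - (-501*h + 703) = 7 - (703 - 501*h) = 7 + (-703 + 501*h) = -696 + 501*h)
1/((-129673 + A(518, -443)) + 577312) = 1/((-129673 + (-696 + 501*(-443))) + 577312) = 1/((-129673 + (-696 - 221943)) + 577312) = 1/((-129673 - 222639) + 577312) = 1/(-352312 + 577312) = 1/225000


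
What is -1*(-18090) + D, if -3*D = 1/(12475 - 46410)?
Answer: 1841652451/101805 ≈ 18090.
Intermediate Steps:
D = 1/101805 (D = -1/(3*(12475 - 46410)) = -1/3/(-33935) = -1/3*(-1/33935) = 1/101805 ≈ 9.8227e-6)
-1*(-18090) + D = -1*(-18090) + 1/101805 = 18090 + 1/101805 = 1841652451/101805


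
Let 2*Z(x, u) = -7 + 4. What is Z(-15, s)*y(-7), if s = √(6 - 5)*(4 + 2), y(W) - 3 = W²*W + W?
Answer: 1041/2 ≈ 520.50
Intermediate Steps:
y(W) = 3 + W + W³ (y(W) = 3 + (W²*W + W) = 3 + (W³ + W) = 3 + (W + W³) = 3 + W + W³)
s = 6 (s = √1*6 = 1*6 = 6)
Z(x, u) = -3/2 (Z(x, u) = (-7 + 4)/2 = (½)*(-3) = -3/2)
Z(-15, s)*y(-7) = -3*(3 - 7 + (-7)³)/2 = -3*(3 - 7 - 343)/2 = -3/2*(-347) = 1041/2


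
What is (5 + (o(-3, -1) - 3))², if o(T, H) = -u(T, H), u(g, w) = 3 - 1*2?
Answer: 1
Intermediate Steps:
u(g, w) = 1 (u(g, w) = 3 - 2 = 1)
o(T, H) = -1 (o(T, H) = -1*1 = -1)
(5 + (o(-3, -1) - 3))² = (5 + (-1 - 3))² = (5 - 4)² = 1² = 1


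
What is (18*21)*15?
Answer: 5670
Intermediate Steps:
(18*21)*15 = 378*15 = 5670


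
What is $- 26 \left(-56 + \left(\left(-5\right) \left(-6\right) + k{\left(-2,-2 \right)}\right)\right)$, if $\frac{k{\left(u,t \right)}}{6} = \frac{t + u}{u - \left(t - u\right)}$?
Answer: $364$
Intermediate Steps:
$k{\left(u,t \right)} = \frac{6 \left(t + u\right)}{- t + 2 u}$ ($k{\left(u,t \right)} = 6 \frac{t + u}{u - \left(t - u\right)} = 6 \frac{t + u}{- t + 2 u} = \frac{6 \left(t + u\right)}{- t + 2 u}$)
$- 26 \left(-56 + \left(\left(-5\right) \left(-6\right) + k{\left(-2,-2 \right)}\right)\right) = - 26 \left(-56 + \left(\left(-5\right) \left(-6\right) + \frac{6 \left(\left(-1\right) \left(-2\right) - -2\right)}{-2 - -4}\right)\right) = - 26 \left(-56 + \left(30 + \frac{6 \left(2 + 2\right)}{-2 + 4}\right)\right) = - 26 \left(-56 + \left(30 + 6 \cdot \frac{1}{2} \cdot 4\right)\right) = - 26 \left(-56 + \left(30 + 12\right)\right) = - 26 \left(-56 + 42\right) = \left(-26\right) \left(-14\right) = 364$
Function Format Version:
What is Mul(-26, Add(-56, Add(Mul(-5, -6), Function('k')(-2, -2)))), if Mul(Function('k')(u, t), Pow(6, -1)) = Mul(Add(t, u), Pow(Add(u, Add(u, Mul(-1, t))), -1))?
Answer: 364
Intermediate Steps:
Function('k')(u, t) = Mul(6, Pow(Add(Mul(-1, t), Mul(2, u)), -1), Add(t, u)) (Function('k')(u, t) = Mul(6, Mul(Add(t, u), Pow(Add(u, Add(u, Mul(-1, t))), -1))) = Mul(6, Mul(Add(t, u), Pow(Add(Mul(-1, t), Mul(2, u)), -1))) = Mul(6, Mul(Pow(Add(Mul(-1, t), Mul(2, u)), -1), Add(t, u))) = Mul(6, Pow(Add(Mul(-1, t), Mul(2, u)), -1), Add(t, u)))
Mul(-26, Add(-56, Add(Mul(-5, -6), Function('k')(-2, -2)))) = Mul(-26, Add(-56, Add(Mul(-5, -6), Mul(6, Pow(Add(-2, Mul(-2, -2)), -1), Add(Mul(-1, -2), Mul(-1, -2)))))) = Mul(-26, Add(-56, Add(30, Mul(6, Pow(Add(-2, 4), -1), Add(2, 2))))) = Mul(-26, Add(-56, Add(30, Mul(6, Pow(2, -1), 4)))) = Mul(-26, Add(-56, Add(30, Mul(6, Rational(1, 2), 4)))) = Mul(-26, Add(-56, Add(30, 12))) = Mul(-26, Add(-56, 42)) = Mul(-26, -14) = 364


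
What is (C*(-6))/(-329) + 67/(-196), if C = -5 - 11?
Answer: -5837/9212 ≈ -0.63363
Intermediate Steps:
C = -16
(C*(-6))/(-329) + 67/(-196) = -16*(-6)/(-329) + 67/(-196) = 96*(-1/329) + 67*(-1/196) = -96/329 - 67/196 = -5837/9212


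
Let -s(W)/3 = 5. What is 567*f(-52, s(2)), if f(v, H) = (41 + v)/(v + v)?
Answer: 6237/104 ≈ 59.971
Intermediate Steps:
s(W) = -15 (s(W) = -3*5 = -15)
f(v, H) = (41 + v)/(2*v) (f(v, H) = (41 + v)/((2*v)) = (41 + v)*(1/(2*v)) = (41 + v)/(2*v))
567*f(-52, s(2)) = 567*((½)*(41 - 52)/(-52)) = 567*((½)*(-1/52)*(-11)) = 567*(11/104) = 6237/104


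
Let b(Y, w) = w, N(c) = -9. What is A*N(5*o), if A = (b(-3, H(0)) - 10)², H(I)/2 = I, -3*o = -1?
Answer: -900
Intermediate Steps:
o = ⅓ (o = -⅓*(-1) = ⅓ ≈ 0.33333)
H(I) = 2*I
A = 100 (A = (2*0 - 10)² = (0 - 10)² = (-10)² = 100)
A*N(5*o) = 100*(-9) = -900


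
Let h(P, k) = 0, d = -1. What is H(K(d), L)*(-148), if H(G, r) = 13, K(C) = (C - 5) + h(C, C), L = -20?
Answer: -1924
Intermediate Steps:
K(C) = -5 + C (K(C) = (C - 5) + 0 = (-5 + C) + 0 = -5 + C)
H(K(d), L)*(-148) = 13*(-148) = -1924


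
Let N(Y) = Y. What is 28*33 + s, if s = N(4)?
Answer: 928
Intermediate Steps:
s = 4
28*33 + s = 28*33 + 4 = 924 + 4 = 928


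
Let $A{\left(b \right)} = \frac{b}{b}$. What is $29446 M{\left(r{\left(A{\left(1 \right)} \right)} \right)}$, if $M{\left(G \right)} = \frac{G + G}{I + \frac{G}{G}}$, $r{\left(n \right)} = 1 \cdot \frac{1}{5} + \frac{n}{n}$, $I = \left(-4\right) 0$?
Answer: $\frac{353352}{5} \approx 70670.0$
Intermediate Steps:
$I = 0$
$A{\left(b \right)} = 1$
$r{\left(n \right)} = \frac{6}{5}$ ($r{\left(n \right)} = 1 \cdot \frac{1}{5} + 1 = \frac{1}{5} + 1 = \frac{6}{5}$)
$M{\left(G \right)} = 2 G$ ($M{\left(G \right)} = \frac{G + G}{0 + \frac{G}{G}} = \frac{2 G}{0 + 1} = \frac{2 G}{1} = 2 G 1 = 2 G$)
$29446 M{\left(r{\left(A{\left(1 \right)} \right)} \right)} = 29446 \cdot 2 \cdot \frac{6}{5} = 29446 \cdot \frac{12}{5} = \frac{353352}{5}$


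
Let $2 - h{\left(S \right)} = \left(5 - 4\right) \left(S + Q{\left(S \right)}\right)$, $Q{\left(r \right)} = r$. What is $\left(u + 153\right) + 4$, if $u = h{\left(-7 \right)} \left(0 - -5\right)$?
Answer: $237$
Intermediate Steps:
$h{\left(S \right)} = 2 - 2 S$ ($h{\left(S \right)} = 2 - \left(5 - 4\right) \left(S + S\right) = 2 - 1 \cdot 2 S = 2 - 2 S$)
$u = 80$ ($u = \left(2 - -14\right) \left(0 - -5\right) = \left(2 + 14\right) \left(0 + 5\right) = 16 \cdot 5 = 80$)
$\left(u + 153\right) + 4 = \left(80 + 153\right) + 4 = 233 + 4 = 237$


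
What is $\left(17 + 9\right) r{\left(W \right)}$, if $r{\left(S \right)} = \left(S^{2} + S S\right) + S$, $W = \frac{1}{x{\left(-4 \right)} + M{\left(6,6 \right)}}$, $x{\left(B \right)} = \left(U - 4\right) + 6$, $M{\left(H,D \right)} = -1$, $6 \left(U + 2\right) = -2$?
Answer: $\frac{39}{4} \approx 9.75$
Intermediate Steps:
$U = - \frac{7}{3}$ ($U = -2 + \frac{1}{6} \left(-2\right) = -2 - \frac{1}{3} = - \frac{7}{3} \approx -2.3333$)
$x{\left(B \right)} = - \frac{1}{3}$ ($x{\left(B \right)} = \left(- \frac{7}{3} - 4\right) + 6 = - \frac{19}{3} + 6 = - \frac{1}{3}$)
$W = - \frac{3}{4}$ ($W = \frac{1}{- \frac{1}{3} - 1} = \frac{1}{- \frac{4}{3}} = - \frac{3}{4} \approx -0.75$)
$r{\left(S \right)} = S + 2 S^{2}$ ($r{\left(S \right)} = \left(S^{2} + S^{2}\right) + S = 2 S^{2} + S = S + 2 S^{2}$)
$\left(17 + 9\right) r{\left(W \right)} = \left(17 + 9\right) \left(- \frac{3 \left(1 + 2 \left(- \frac{3}{4}\right)\right)}{4}\right) = 26 \left(- \frac{3 \left(1 - \frac{3}{2}\right)}{4}\right) = 26 \left(\left(- \frac{3}{4}\right) \left(- \frac{1}{2}\right)\right) = 26 \cdot \frac{3}{8} = \frac{39}{4}$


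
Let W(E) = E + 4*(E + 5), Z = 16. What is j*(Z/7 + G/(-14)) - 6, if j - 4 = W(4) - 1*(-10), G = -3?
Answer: 129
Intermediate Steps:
W(E) = 20 + 5*E (W(E) = E + 4*(5 + E) = E + (20 + 4*E) = 20 + 5*E)
j = 54 (j = 4 + ((20 + 5*4) - 1*(-10)) = 4 + ((20 + 20) + 10) = 4 + (40 + 10) = 4 + 50 = 54)
j*(Z/7 + G/(-14)) - 6 = 54*(16/7 - 3/(-14)) - 6 = 54*(16*(⅐) - 3*(-1/14)) - 6 = 54*(16/7 + 3/14) - 6 = 54*(5/2) - 6 = 135 - 6 = 129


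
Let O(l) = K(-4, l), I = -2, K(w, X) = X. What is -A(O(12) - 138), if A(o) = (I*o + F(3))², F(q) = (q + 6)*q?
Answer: -77841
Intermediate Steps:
O(l) = l
F(q) = q*(6 + q) (F(q) = (6 + q)*q = q*(6 + q))
A(o) = (27 - 2*o)² (A(o) = (-2*o + 3*(6 + 3))² = (-2*o + 3*9)² = (-2*o + 27)² = (27 - 2*o)²)
-A(O(12) - 138) = -(-27 + 2*(12 - 138))² = -(-27 + 2*(-126))² = -(-27 - 252)² = -1*(-279)² = -1*77841 = -77841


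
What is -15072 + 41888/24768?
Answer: -11664419/774 ≈ -15070.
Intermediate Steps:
-15072 + 41888/24768 = -15072 + 41888*(1/24768) = -15072 + 1309/774 = -11664419/774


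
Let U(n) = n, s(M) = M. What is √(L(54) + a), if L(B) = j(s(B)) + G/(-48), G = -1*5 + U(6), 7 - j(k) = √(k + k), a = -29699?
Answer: √(-4275651 - 864*√3)/12 ≈ 172.34*I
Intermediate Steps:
j(k) = 7 - √2*√k (j(k) = 7 - √(k + k) = 7 - √(2*k) = 7 - √2*√k)
G = 1 (G = -1*5 + 6 = -5 + 6 = 1)
L(B) = 335/48 - √2*√B (L(B) = (7 - √2*√B) + 1/(-48) = (7 - √2*√B) + 1*(-1/48) = (7 - √2*√B) - 1/48 = 335/48 - √2*√B)
√(L(54) + a) = √((335/48 - √2*√54) - 29699) = √((335/48 - √2*3*√6) - 29699) = √((335/48 - 6*√3) - 29699) = √(-1425217/48 - 6*√3)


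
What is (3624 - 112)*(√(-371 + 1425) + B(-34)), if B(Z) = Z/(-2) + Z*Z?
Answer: 4119576 + 3512*√1054 ≈ 4.2336e+6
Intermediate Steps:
B(Z) = Z² - Z/2 (B(Z) = Z*(-½) + Z² = -Z/2 + Z² = Z² - Z/2)
(3624 - 112)*(√(-371 + 1425) + B(-34)) = (3624 - 112)*(√(-371 + 1425) - 34*(-½ - 34)) = 3512*(√1054 - 34*(-69/2)) = 3512*(√1054 + 1173) = 3512*(1173 + √1054) = 4119576 + 3512*√1054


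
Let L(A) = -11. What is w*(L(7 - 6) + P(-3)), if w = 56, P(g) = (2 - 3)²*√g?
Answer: -616 + 56*I*√3 ≈ -616.0 + 96.995*I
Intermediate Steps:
P(g) = √g (P(g) = (-1)²*√g = 1*√g = √g)
w*(L(7 - 6) + P(-3)) = 56*(-11 + √(-3)) = 56*(-11 + I*√3) = -616 + 56*I*√3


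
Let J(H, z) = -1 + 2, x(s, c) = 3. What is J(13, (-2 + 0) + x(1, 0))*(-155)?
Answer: -155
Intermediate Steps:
J(H, z) = 1
J(13, (-2 + 0) + x(1, 0))*(-155) = 1*(-155) = -155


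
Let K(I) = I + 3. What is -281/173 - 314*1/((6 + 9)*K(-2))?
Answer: -58537/2595 ≈ -22.558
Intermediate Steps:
K(I) = 3 + I
-281/173 - 314*1/((6 + 9)*K(-2)) = -281/173 - 314*1/((3 - 2)*(6 + 9)) = -281*1/173 - 314/(1*15) = -281/173 - 314/15 = -58537/2595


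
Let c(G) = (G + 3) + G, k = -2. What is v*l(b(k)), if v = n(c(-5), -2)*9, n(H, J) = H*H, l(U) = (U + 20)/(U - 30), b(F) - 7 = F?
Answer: -441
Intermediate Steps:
b(F) = 7 + F
c(G) = 3 + 2*G (c(G) = (3 + G) + G = 3 + 2*G)
l(U) = (20 + U)/(-30 + U)
n(H, J) = H**2
v = 441 (v = (3 + 2*(-5))**2*9 = (3 - 10)**2*9 = (-7)**2*9 = 49*9 = 441)
v*l(b(k)) = 441*((20 + (7 - 2))/(-30 + (7 - 2))) = 441*((20 + 5)/(-30 + 5)) = 441*(25/(-25)) = 441*(-1/25*25) = 441*(-1) = -441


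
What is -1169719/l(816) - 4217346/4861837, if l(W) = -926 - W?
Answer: 5679636497071/8469320054 ≈ 670.61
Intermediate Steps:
-1169719/l(816) - 4217346/4861837 = -1169719/(-926 - 1*816) - 4217346/4861837 = -1169719/(-926 - 816) - 4217346*1/4861837 = -1169719/(-1742) - 4217346/4861837 = -1169719*(-1/1742) - 4217346/4861837 = 1169719/1742 - 4217346/4861837 = 5679636497071/8469320054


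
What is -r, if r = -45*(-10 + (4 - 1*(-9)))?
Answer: 135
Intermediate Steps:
r = -135 (r = -45*(-10 + (4 + 9)) = -45*(-10 + 13) = -45*3 = -135)
-r = -1*(-135) = 135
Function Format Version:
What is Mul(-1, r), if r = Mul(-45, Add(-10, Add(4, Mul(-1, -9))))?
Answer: 135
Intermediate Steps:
r = -135 (r = Mul(-45, Add(-10, Add(4, 9))) = Mul(-45, Add(-10, 13)) = Mul(-45, 3) = -135)
Mul(-1, r) = Mul(-1, -135) = 135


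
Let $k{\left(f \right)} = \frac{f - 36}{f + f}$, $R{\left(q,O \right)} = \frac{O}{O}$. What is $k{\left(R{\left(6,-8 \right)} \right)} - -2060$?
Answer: $\frac{4085}{2} \approx 2042.5$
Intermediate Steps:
$R{\left(q,O \right)} = 1$
$k{\left(f \right)} = \frac{-36 + f}{2 f}$
$k{\left(R{\left(6,-8 \right)} \right)} - -2060 = \frac{-36 + 1}{2 \cdot 1} - -2060 = \frac{1}{2} \cdot 1 \left(-35\right) + 2060 = - \frac{35}{2} + 2060 = \frac{4085}{2}$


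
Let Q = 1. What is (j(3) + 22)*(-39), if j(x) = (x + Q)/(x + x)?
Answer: -884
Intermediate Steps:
j(x) = (1 + x)/(2*x) (j(x) = (x + 1)/(x + x) = (1 + x)/((2*x)) = (1 + x)*(1/(2*x)) = (1 + x)/(2*x))
(j(3) + 22)*(-39) = ((1/2)*(1 + 3)/3 + 22)*(-39) = ((1/2)*(1/3)*4 + 22)*(-39) = (2/3 + 22)*(-39) = (68/3)*(-39) = -884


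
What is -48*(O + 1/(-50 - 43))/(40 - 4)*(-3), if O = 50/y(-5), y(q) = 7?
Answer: 18572/651 ≈ 28.528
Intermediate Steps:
O = 50/7 ≈ 7.1429
-48*(O + 1/(-50 - 43))/(40 - 4)*(-3) = -48*(50/7 + 1/(-50 - 43))/(40 - 4)*(-3) = -48*(50/7 + 1/(-93))/36*(-3) = -48*(50/7 - 1/93)*(1/36)*(-3) = -48*(4643/651)*(1/36)*(-3) = -18572*(-3)/1953 = -48*(-4643/7812) = 18572/651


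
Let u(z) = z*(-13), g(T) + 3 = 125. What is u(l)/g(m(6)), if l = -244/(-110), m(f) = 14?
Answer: -13/55 ≈ -0.23636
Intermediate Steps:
l = 122/55 (l = -244*(-1/110) = 122/55 ≈ 2.2182)
g(T) = 122 (g(T) = -3 + 125 = 122)
u(z) = -13*z
u(l)/g(m(6)) = -13*122/55/122 = -1586/55*1/122 = -13/55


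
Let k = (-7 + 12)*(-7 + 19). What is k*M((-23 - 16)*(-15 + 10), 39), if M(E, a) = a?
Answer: 2340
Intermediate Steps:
k = 60 (k = 5*12 = 60)
k*M((-23 - 16)*(-15 + 10), 39) = 60*39 = 2340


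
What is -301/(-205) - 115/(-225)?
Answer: 3652/1845 ≈ 1.9794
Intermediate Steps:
-301/(-205) - 115/(-225) = -301*(-1/205) - 115*(-1/225) = 301/205 + 23/45 = 3652/1845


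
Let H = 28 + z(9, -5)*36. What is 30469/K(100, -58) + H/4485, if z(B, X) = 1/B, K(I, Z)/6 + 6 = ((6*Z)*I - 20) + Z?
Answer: -43318579/312909480 ≈ -0.13844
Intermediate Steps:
K(I, Z) = -156 + 6*Z + 36*I*Z (K(I, Z) = -36 + 6*(((6*Z)*I - 20) + Z) = -36 + 6*((6*I*Z - 20) + Z) = -36 + 6*((-20 + 6*I*Z) + Z) = -36 + 6*(-20 + Z + 6*I*Z) = -36 + (-120 + 6*Z + 36*I*Z) = -156 + 6*Z + 36*I*Z)
H = 32 (H = 28 + 36/9 = 28 + (1/9)*36 = 28 + 4 = 32)
30469/K(100, -58) + H/4485 = 30469/(-156 + 6*(-58) + 36*100*(-58)) + 32/4485 = 30469/(-156 - 348 - 208800) + 32*(1/4485) = 30469/(-209304) + 32/4485 = 30469*(-1/209304) + 32/4485 = -30469/209304 + 32/4485 = -43318579/312909480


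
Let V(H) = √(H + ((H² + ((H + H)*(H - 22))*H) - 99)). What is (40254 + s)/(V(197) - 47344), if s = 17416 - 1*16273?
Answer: -1959899568/2227832279 - 41397*√13622057/2227832279 ≈ -0.94832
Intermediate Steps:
s = 1143 (s = 17416 - 16273 = 1143)
V(H) = √(-99 + H + H² + 2*H²*(-22 + H)) (V(H) = √(H + ((H² + ((2*H)*(-22 + H))*H) - 99)) = √(H + ((H² + (2*H*(-22 + H))*H) - 99)) = √(H + ((H² + 2*H²*(-22 + H)) - 99)) = √(H + (-99 + H² + 2*H²*(-22 + H))) = √(-99 + H + H² + 2*H²*(-22 + H)))
(40254 + s)/(V(197) - 47344) = (40254 + 1143)/(√(-99 + 197 - 43*197² + 2*197³) - 47344) = 41397/(√(-99 + 197 - 43*38809 + 2*7645373) - 47344) = 41397/(√(-99 + 197 - 1668787 + 15290746) - 47344) = 41397/(√13622057 - 47344) = 41397/(-47344 + √13622057)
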